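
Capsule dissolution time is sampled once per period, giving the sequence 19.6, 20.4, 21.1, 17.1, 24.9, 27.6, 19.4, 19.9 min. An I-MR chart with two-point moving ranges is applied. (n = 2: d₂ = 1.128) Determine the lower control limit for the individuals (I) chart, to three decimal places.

X̄ = (19.6 + 20.4 + 21.1 + 17.1 + 24.9 + 27.6 + 19.4 + 19.9) / 8 = 21.2500
Moving ranges: 0.8, 0.7, 4.0, 7.8, 2.7, 8.2, 0.5; M̄R̄ = 24.7000 / 7 = 3.5286
LCL = X̄ − 3·M̄R̄/d₂ = 21.2500 − 3 × 3.5286 / 1.128 = 11.8655

11.866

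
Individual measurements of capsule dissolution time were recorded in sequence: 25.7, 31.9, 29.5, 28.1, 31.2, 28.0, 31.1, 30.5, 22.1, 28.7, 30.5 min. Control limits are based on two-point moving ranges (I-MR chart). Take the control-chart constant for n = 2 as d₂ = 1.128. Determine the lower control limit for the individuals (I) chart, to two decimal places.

19.06

X̄ = (25.7 + 31.9 + 29.5 + 28.1 + 31.2 + 28.0 + 31.1 + 30.5 + 22.1 + 28.7 + 30.5) / 11 = 28.8455
Moving ranges: 6.2, 2.4, 1.4, 3.1, 3.2, 3.1, 0.6, 8.4, 6.6, 1.8; M̄R̄ = 36.8000 / 10 = 3.6800
LCL = X̄ − 3·M̄R̄/d₂ = 28.8455 − 3 × 3.6800 / 1.128 = 19.0582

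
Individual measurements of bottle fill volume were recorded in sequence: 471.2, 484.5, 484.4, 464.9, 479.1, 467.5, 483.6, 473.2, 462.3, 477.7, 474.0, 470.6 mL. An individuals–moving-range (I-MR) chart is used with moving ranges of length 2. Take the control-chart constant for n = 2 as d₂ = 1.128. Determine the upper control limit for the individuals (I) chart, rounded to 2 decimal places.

X̄ = (471.2 + 484.5 + 484.4 + 464.9 + 479.1 + 467.5 + 483.6 + 473.2 + 462.3 + 477.7 + 474.0 + 470.6) / 12 = 474.4167
Moving ranges: 13.3, 0.1, 19.5, 14.2, 11.6, 16.1, 10.4, 10.9, 15.4, 3.7, 3.4; M̄R̄ = 118.6000 / 11 = 10.7818
UCL = X̄ + 3·M̄R̄/d₂ = 474.4167 + 3 × 10.7818 / 1.128 = 503.0917

503.09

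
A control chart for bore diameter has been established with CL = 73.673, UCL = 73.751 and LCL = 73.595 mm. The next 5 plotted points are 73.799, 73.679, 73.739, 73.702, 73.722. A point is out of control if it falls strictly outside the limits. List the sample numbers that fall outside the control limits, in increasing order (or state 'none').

Compare each point to [73.595, 73.751]: sample 1 = 73.799 > UCL.

1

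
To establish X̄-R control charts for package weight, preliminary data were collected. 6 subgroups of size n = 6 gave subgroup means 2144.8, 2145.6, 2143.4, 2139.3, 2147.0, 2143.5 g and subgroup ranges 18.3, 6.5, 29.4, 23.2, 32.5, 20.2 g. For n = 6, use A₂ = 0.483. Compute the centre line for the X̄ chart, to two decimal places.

2143.93

X̄̄ = (2144.8 + 2145.6 + 2143.4 + 2139.3 + 2147.0 + 2143.5) / 6 = 12863.6000 / 6 = 2143.9333
CL = X̄̄ = 2143.9333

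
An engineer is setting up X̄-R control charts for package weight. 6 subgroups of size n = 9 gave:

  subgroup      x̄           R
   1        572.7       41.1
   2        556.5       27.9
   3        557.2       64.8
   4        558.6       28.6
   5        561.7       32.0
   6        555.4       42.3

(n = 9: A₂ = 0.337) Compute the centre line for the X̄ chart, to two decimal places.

560.35

X̄̄ = (572.7 + 556.5 + 557.2 + 558.6 + 561.7 + 555.4) / 6 = 3362.1000 / 6 = 560.3500
CL = X̄̄ = 560.3500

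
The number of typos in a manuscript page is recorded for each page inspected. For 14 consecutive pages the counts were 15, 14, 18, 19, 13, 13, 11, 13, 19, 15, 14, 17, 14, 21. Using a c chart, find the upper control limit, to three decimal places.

c̄ = (15 + 14 + 18 + 19 + 13 + 13 + 11 + 13 + 19 + 15 + 14 + 17 + 14 + 21) / 14 = 216 / 14 = 15.4286
UCL = c̄ + 3√c̄ = 15.4286 + 3 × √15.4286 = 15.4286 + 3 × 3.9279 = 27.2123

27.212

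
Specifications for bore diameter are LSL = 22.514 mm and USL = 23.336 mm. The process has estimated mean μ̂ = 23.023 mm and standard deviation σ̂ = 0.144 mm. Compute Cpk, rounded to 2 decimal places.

Cpu = (USL − μ̂) / (3σ̂) = (23.336 − 23.023) / (3 × 0.144) = 0.7245; Cpl = (μ̂ − LSL) / (3σ̂) = (23.023 − 22.514) / (3 × 0.144) = 1.1782; Cpk = min(Cpu, Cpl) = 0.7245

0.72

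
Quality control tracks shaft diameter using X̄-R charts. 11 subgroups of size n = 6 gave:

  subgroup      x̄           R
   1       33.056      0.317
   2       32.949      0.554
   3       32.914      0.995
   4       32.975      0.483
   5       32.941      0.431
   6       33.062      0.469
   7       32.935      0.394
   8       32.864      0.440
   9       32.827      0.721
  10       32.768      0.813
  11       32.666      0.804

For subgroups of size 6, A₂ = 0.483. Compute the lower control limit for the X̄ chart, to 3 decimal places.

X̄̄ = (33.056 + 32.949 + 32.914 + 32.975 + 32.941 + 33.062 + 32.935 + 32.864 + 32.827 + 32.768 + 32.666) / 11 = 361.9570 / 11 = 32.9052
R̄ = (0.317 + 0.554 + 0.995 + 0.483 + 0.431 + 0.469 + 0.394 + 0.440 + 0.721 + 0.813 + 0.804) / 11 = 6.4210 / 11 = 0.5837
LCL = X̄̄ − A₂·R̄ = 32.9052 − 0.483 × 0.5837 = 32.6232

32.623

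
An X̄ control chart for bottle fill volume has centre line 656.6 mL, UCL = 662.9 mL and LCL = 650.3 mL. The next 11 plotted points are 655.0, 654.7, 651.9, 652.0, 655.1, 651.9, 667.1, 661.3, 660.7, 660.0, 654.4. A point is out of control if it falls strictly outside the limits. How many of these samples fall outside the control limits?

Compare each point to [650.3, 662.9]: sample 7 = 667.1 > UCL.

1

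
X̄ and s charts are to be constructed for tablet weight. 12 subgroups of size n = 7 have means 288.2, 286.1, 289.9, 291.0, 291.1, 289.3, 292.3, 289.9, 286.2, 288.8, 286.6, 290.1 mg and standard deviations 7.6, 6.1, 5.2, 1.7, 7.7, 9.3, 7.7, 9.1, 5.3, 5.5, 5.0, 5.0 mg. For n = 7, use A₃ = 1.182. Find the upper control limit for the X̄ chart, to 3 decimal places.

296.532

X̄̄ = (288.2 + 286.1 + 289.9 + 291.0 + 291.1 + 289.3 + 292.3 + 289.9 + 286.2 + 288.8 + 286.6 + 290.1) / 12 = 289.1250
s̄ = (7.6 + 6.1 + 5.2 + 1.7 + 7.7 + 9.3 + 7.7 + 9.1 + 5.3 + 5.5 + 5.0 + 5.0) / 12 = 6.2667
UCL = X̄̄ + A₃·s̄ = 289.1250 + 1.182 × 6.2667 = 296.5322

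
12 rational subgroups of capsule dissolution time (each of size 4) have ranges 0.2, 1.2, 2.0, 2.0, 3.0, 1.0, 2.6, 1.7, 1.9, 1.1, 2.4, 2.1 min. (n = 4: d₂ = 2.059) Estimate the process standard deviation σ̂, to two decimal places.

R̄ = (0.2 + 1.2 + 2.0 + 2.0 + 3.0 + 1.0 + 2.6 + 1.7 + 1.9 + 1.1 + 2.4 + 2.1) / 12 = 1.7667
σ̂ = R̄ / d₂ = 1.7667 / 2.059 = 0.8580

0.86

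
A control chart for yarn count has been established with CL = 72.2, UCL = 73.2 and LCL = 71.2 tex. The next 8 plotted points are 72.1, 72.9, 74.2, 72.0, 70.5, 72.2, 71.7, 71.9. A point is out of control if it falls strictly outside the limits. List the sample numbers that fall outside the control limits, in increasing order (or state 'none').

3, 5

Compare each point to [71.2, 73.2]: sample 3 = 74.2 > UCL; sample 5 = 70.5 < LCL.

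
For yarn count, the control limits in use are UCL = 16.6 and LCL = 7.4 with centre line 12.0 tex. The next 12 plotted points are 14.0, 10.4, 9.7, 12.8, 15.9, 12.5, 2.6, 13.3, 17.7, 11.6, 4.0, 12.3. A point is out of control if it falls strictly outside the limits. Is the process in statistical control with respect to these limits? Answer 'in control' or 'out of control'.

out of control

Compare each point to [7.4, 16.6]: sample 7 = 2.6 < LCL; sample 9 = 17.7 > UCL; sample 11 = 4.0 < LCL.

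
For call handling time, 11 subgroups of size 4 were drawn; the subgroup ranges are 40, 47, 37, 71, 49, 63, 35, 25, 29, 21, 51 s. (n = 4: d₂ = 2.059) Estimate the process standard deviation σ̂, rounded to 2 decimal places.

20.66

R̄ = (40 + 47 + 37 + 71 + 49 + 63 + 35 + 25 + 29 + 21 + 51) / 11 = 42.5455
σ̂ = R̄ / d₂ = 42.5455 / 2.059 = 20.6632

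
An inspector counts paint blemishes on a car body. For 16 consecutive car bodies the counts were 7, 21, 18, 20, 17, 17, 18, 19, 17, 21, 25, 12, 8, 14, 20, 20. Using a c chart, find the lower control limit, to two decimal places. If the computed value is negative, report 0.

c̄ = (7 + 21 + 18 + 20 + 17 + 17 + 18 + 19 + 17 + 21 + 25 + 12 + 8 + 14 + 20 + 20) / 16 = 274 / 16 = 17.1250
LCL = c̄ − 3√c̄ = 17.1250 − 3 × 4.1382 = 4.7103

4.71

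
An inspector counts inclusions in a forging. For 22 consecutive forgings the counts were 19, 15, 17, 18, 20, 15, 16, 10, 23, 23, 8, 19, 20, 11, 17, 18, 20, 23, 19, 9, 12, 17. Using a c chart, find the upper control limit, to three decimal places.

c̄ = (19 + 15 + 17 + 18 + 20 + 15 + 16 + 10 + 23 + 23 + 8 + 19 + 20 + 11 + 17 + 18 + 20 + 23 + 19 + 9 + 12 + 17) / 22 = 369 / 22 = 16.7727
UCL = c̄ + 3√c̄ = 16.7727 + 3 × √16.7727 = 16.7727 + 3 × 4.0955 = 29.0591

29.059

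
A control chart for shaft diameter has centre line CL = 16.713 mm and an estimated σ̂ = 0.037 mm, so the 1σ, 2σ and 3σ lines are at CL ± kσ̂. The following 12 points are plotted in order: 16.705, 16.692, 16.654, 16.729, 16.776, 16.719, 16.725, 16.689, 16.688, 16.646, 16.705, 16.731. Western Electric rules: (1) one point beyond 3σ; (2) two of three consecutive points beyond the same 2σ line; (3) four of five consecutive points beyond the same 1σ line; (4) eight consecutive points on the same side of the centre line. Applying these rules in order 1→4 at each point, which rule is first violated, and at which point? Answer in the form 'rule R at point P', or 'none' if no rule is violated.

none

Zone of each point (C = within 1σ̂, B = 1σ̂–2σ̂, A = 2σ̂–3σ̂, * = beyond 3σ̂; sign = side of CL): 1:-C, 2:-C, 3:-B, 4:+C, 5:+B, 6:+C, 7:+C, 8:-C, 9:-C, 10:-B, 11:-C, 12:+C
No rule fires across all 12 points.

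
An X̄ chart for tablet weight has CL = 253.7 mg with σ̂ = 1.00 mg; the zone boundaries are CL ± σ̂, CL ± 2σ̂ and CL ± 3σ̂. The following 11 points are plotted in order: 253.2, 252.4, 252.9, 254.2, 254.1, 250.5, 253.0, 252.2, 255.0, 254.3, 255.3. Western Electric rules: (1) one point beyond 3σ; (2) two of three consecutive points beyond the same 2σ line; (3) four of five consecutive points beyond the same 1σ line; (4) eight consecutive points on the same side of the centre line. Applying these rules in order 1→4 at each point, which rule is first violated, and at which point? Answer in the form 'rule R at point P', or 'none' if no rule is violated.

Zone of each point (C = within 1σ̂, B = 1σ̂–2σ̂, A = 2σ̂–3σ̂, * = beyond 3σ̂; sign = side of CL): 1:-C, 2:-B, 3:-C, 4:+C, 5:+C, 6:-*, 7:-C, 8:-B, 9:+B, 10:+C, 11:+B
Rule 1 (one point beyond the 3σ limits) is satisfied at point 6.

rule 1 at point 6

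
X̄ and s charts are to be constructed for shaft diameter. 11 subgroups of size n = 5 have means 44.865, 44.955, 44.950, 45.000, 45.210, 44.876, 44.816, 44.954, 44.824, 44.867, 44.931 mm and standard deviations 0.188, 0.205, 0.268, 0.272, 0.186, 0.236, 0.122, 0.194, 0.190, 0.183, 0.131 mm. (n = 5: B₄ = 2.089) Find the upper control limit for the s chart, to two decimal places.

s̄ = (0.188 + 0.205 + 0.268 + 0.272 + 0.186 + 0.236 + 0.122 + 0.194 + 0.190 + 0.183 + 0.131) / 11 = 0.1977
UCL_s = B₄·s̄ = 2.089 × 0.1977 = 0.4131

0.41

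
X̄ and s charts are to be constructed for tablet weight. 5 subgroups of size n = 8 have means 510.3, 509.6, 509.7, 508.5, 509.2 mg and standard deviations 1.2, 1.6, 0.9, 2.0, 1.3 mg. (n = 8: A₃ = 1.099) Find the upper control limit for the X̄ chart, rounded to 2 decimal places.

X̄̄ = (510.3 + 509.6 + 509.7 + 508.5 + 509.2) / 5 = 509.4600
s̄ = (1.2 + 1.6 + 0.9 + 2.0 + 1.3) / 5 = 1.4000
UCL = X̄̄ + A₃·s̄ = 509.4600 + 1.099 × 1.4000 = 510.9986

511.00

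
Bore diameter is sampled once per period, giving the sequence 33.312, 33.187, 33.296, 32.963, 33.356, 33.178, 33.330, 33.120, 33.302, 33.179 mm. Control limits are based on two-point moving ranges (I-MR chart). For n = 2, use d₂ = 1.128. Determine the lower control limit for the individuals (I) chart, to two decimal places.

32.69

X̄ = (33.312 + 33.187 + 33.296 + 32.963 + 33.356 + 33.178 + 33.330 + 33.120 + 33.302 + 33.179) / 10 = 33.2223
Moving ranges: 0.125, 0.109, 0.333, 0.393, 0.178, 0.152, 0.210, 0.182, 0.123; M̄R̄ = 1.8050 / 9 = 0.2006
LCL = X̄ − 3·M̄R̄/d₂ = 33.2223 − 3 × 0.2006 / 1.128 = 32.6889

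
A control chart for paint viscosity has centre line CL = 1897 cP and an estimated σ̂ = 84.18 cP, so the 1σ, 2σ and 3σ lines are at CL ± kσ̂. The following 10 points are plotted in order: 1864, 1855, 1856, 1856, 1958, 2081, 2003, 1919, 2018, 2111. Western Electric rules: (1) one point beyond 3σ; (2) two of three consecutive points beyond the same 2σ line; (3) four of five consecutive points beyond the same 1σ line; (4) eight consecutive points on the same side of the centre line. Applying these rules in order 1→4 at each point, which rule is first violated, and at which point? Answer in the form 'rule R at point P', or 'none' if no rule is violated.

rule 3 at point 10

Zone of each point (C = within 1σ̂, B = 1σ̂–2σ̂, A = 2σ̂–3σ̂, * = beyond 3σ̂; sign = side of CL): 1:-C, 2:-C, 3:-C, 4:-C, 5:+C, 6:+A, 7:+B, 8:+C, 9:+B, 10:+A
Rule 3 (four of five consecutive points beyond the same 1σ limit) is satisfied at point 10.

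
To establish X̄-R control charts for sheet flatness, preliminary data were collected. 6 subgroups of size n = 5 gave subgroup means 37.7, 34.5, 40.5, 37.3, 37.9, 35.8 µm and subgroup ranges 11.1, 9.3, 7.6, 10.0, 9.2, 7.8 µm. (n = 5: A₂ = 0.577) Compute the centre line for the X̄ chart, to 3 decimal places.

X̄̄ = (37.7 + 34.5 + 40.5 + 37.3 + 37.9 + 35.8) / 6 = 223.7000 / 6 = 37.2833
CL = X̄̄ = 37.2833

37.283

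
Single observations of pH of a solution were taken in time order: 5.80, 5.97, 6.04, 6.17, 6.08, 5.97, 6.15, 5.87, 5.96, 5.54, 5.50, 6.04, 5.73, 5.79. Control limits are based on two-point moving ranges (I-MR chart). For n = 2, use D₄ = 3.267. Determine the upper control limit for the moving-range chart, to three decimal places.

0.626

Moving ranges: 0.17, 0.07, 0.13, 0.09, 0.11, 0.18, 0.28, 0.09, 0.42, 0.04, 0.54, 0.31, 0.06; M̄R̄ = 2.4900 / 13 = 0.1915
UCL_MR = D₄·M̄R̄ = 3.267 × 0.1915 = 0.6258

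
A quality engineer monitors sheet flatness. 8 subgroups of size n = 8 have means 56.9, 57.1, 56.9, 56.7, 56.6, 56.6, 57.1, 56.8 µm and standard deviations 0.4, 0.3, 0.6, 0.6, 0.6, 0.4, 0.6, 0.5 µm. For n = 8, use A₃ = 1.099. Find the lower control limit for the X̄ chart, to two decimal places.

56.29

X̄̄ = (56.9 + 57.1 + 56.9 + 56.7 + 56.6 + 56.6 + 57.1 + 56.8) / 8 = 56.8375
s̄ = (0.4 + 0.3 + 0.6 + 0.6 + 0.6 + 0.4 + 0.6 + 0.5) / 8 = 0.5000
LCL = X̄̄ − A₃·s̄ = 56.8375 − 1.099 × 0.5000 = 56.2880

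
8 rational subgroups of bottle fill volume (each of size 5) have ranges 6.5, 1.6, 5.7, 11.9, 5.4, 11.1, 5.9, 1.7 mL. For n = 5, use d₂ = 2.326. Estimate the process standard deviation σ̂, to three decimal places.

2.676

R̄ = (6.5 + 1.6 + 5.7 + 11.9 + 5.4 + 11.1 + 5.9 + 1.7) / 8 = 6.2250
σ̂ = R̄ / d₂ = 6.2250 / 2.326 = 2.6763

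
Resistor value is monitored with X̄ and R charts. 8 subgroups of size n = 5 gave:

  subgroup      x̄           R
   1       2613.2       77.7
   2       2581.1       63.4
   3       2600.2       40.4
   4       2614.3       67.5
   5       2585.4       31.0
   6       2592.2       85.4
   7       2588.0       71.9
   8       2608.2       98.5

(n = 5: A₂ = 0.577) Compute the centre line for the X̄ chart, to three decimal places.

2597.825

X̄̄ = (2613.2 + 2581.1 + 2600.2 + 2614.3 + 2585.4 + 2592.2 + 2588.0 + 2608.2) / 8 = 20782.6000 / 8 = 2597.8250
CL = X̄̄ = 2597.8250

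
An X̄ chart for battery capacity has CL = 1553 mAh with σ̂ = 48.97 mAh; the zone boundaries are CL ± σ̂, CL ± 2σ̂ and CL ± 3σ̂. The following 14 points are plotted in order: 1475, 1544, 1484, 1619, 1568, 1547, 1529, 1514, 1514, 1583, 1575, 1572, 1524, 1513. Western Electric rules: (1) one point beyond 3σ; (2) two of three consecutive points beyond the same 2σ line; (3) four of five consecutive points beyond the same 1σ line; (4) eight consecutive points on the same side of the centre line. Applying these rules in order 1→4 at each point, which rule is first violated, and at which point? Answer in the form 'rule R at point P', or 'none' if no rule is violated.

none

Zone of each point (C = within 1σ̂, B = 1σ̂–2σ̂, A = 2σ̂–3σ̂, * = beyond 3σ̂; sign = side of CL): 1:-B, 2:-C, 3:-B, 4:+B, 5:+C, 6:-C, 7:-C, 8:-C, 9:-C, 10:+C, 11:+C, 12:+C, 13:-C, 14:-C
No rule fires across all 14 points.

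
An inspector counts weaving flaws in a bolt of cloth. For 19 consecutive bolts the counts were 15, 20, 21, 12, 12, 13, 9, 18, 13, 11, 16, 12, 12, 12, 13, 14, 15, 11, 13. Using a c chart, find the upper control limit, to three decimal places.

24.930

c̄ = (15 + 20 + 21 + 12 + 12 + 13 + 9 + 18 + 13 + 11 + 16 + 12 + 12 + 12 + 13 + 14 + 15 + 11 + 13) / 19 = 262 / 19 = 13.7895
UCL = c̄ + 3√c̄ = 13.7895 + 3 × √13.7895 = 13.7895 + 3 × 3.7134 = 24.9297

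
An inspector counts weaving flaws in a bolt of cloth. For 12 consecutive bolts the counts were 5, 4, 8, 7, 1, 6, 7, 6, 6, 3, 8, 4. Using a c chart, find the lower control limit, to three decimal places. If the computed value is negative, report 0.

0.000

c̄ = (5 + 4 + 8 + 7 + 1 + 6 + 7 + 6 + 6 + 3 + 8 + 4) / 12 = 65 / 12 = 5.4167
LCL = c̄ − 3√c̄ = 5.4167 − 3 × 2.3274 = -1.5655 → 0 (cannot be negative)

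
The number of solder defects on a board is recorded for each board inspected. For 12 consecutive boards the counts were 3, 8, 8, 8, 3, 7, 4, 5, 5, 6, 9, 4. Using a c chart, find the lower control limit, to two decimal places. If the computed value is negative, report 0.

c̄ = (3 + 8 + 8 + 8 + 3 + 7 + 4 + 5 + 5 + 6 + 9 + 4) / 12 = 70 / 12 = 5.8333
LCL = c̄ − 3√c̄ = 5.8333 − 3 × 2.4152 = -1.4124 → 0 (cannot be negative)

0.00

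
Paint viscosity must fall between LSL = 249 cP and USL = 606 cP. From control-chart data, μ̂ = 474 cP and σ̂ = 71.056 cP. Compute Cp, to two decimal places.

0.84

Cp = (USL − LSL) / (6σ̂) = (606 − 249) / (6 × 71.056) = 357.0000 / 426.3360 = 0.8374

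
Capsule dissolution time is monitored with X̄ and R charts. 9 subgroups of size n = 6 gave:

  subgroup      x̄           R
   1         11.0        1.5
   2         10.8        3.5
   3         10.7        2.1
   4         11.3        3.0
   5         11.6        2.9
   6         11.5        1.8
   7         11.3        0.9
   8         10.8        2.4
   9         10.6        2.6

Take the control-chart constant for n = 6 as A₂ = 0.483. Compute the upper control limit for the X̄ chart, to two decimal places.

X̄̄ = (11.0 + 10.8 + 10.7 + 11.3 + 11.6 + 11.5 + 11.3 + 10.8 + 10.6) / 9 = 99.6000 / 9 = 11.0667
R̄ = (1.5 + 3.5 + 2.1 + 3.0 + 2.9 + 1.8 + 0.9 + 2.4 + 2.6) / 9 = 20.7000 / 9 = 2.3000
UCL = X̄̄ + A₂·R̄ = 11.0667 + 0.483 × 2.3000 = 12.1776

12.18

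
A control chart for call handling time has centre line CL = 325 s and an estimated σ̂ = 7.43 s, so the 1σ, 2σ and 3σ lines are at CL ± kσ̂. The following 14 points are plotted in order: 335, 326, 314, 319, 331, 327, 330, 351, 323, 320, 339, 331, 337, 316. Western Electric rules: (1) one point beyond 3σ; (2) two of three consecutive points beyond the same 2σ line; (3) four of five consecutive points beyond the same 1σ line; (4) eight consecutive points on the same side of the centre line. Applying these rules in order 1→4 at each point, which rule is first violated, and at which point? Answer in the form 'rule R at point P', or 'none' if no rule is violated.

Zone of each point (C = within 1σ̂, B = 1σ̂–2σ̂, A = 2σ̂–3σ̂, * = beyond 3σ̂; sign = side of CL): 1:+B, 2:+C, 3:-B, 4:-C, 5:+C, 6:+C, 7:+C, 8:+*, 9:-C, 10:-C, 11:+B, 12:+C, 13:+B, 14:-B
Rule 1 (one point beyond the 3σ limits) is satisfied at point 8.

rule 1 at point 8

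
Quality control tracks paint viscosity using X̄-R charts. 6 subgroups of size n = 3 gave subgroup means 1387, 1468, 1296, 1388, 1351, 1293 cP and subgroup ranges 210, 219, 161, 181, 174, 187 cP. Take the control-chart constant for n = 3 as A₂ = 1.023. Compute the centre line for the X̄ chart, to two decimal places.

1363.83

X̄̄ = (1387 + 1468 + 1296 + 1388 + 1351 + 1293) / 6 = 8183.0000 / 6 = 1363.8333
CL = X̄̄ = 1363.8333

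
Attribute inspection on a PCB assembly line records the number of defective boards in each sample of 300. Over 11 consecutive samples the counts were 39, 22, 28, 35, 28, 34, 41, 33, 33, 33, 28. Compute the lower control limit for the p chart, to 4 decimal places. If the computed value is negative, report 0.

0.0537

p̄ = Σdᵢ / (k·n) = 354 / (11 × 300) = 0.10727
LCL = p̄ − 3·√(p̄(1−p̄)/n) = 0.10727 − 3 × 0.01787 = 0.05367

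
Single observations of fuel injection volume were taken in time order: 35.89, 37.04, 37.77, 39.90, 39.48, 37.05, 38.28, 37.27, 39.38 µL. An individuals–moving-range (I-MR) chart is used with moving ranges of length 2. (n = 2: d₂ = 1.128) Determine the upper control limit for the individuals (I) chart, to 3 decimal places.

41.733

X̄ = (35.89 + 37.04 + 37.77 + 39.90 + 39.48 + 37.05 + 38.28 + 37.27 + 39.38) / 9 = 38.0067
Moving ranges: 1.15, 0.73, 2.13, 0.42, 2.43, 1.23, 1.01, 2.11; M̄R̄ = 11.2100 / 8 = 1.4012
UCL = X̄ + 3·M̄R̄/d₂ = 38.0067 + 3 × 1.4012 / 1.128 = 41.7334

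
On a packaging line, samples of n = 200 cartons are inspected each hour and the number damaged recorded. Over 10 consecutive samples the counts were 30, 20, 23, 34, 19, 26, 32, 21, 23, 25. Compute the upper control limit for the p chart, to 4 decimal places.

p̄ = Σdᵢ / (k·n) = 253 / (10 × 200) = 0.12650
UCL = p̄ + 3·√(p̄(1−p̄)/n) = 0.12650 + 3 × √(0.12650×0.87350/200) = 0.12650 + 3 × 0.02351 = 0.19702

0.1970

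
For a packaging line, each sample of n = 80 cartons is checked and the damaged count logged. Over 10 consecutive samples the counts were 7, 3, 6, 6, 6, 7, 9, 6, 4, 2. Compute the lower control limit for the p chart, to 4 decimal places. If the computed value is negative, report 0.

0.0000

p̄ = Σdᵢ / (k·n) = 56 / (10 × 80) = 0.07000
LCL = p̄ − 3·√(p̄(1−p̄)/n) = 0.07000 − 3 × 0.02853 = -0.01558 → 0 (negative, so LCL = 0)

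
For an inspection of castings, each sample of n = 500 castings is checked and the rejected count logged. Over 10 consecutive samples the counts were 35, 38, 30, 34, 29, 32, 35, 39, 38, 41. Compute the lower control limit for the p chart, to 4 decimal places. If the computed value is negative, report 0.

p̄ = Σdᵢ / (k·n) = 351 / (10 × 500) = 0.07020
LCL = p̄ − 3·√(p̄(1−p̄)/n) = 0.07020 − 3 × 0.01143 = 0.03592

0.0359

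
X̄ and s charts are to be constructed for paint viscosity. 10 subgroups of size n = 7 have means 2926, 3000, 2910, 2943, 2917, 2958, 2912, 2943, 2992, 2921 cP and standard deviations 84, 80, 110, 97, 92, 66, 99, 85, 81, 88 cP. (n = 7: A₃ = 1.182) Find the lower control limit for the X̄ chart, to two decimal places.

X̄̄ = (2926 + 3000 + 2910 + 2943 + 2917 + 2958 + 2912 + 2943 + 2992 + 2921) / 10 = 2942.2000
s̄ = (84 + 80 + 110 + 97 + 92 + 66 + 99 + 85 + 81 + 88) / 10 = 88.2000
LCL = X̄̄ − A₃·s̄ = 2942.2000 − 1.182 × 88.2000 = 2837.9476

2837.95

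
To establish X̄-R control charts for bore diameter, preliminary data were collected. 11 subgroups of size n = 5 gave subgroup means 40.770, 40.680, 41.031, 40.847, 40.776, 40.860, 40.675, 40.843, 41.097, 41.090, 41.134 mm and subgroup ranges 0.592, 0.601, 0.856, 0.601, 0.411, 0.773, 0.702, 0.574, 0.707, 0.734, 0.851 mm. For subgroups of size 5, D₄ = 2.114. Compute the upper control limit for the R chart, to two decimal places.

1.42

R̄ = (0.592 + 0.601 + 0.856 + 0.601 + 0.411 + 0.773 + 0.702 + 0.574 + 0.707 + 0.734 + 0.851) / 11 = 7.4020 / 11 = 0.6729
UCL_R = D₄·R̄ = 2.114 × 0.6729 = 1.4225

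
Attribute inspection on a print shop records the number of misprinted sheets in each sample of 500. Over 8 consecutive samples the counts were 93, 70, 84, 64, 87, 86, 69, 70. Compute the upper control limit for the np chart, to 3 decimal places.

102.200

p̄ = Σdᵢ / (k·n) = 623 / (8 × 500) = 0.15575
UCL = np̄ + 3·√(np̄(1−p̄)) = 77.8750 + 3 × √(77.8750×0.84425) = 77.8750 + 3 × 8.1084 = 102.2002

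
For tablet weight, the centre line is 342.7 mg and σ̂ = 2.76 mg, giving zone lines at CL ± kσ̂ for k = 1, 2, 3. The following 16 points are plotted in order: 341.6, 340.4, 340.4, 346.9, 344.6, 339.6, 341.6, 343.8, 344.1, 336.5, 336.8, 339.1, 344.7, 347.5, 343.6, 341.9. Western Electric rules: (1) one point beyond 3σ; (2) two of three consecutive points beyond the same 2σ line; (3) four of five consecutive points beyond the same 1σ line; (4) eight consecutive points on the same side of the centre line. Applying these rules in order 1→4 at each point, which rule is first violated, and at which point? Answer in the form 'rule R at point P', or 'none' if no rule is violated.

rule 2 at point 11

Zone of each point (C = within 1σ̂, B = 1σ̂–2σ̂, A = 2σ̂–3σ̂, * = beyond 3σ̂; sign = side of CL): 1:-C, 2:-C, 3:-C, 4:+B, 5:+C, 6:-B, 7:-C, 8:+C, 9:+C, 10:-A, 11:-A, 12:-B, 13:+C, 14:+B, 15:+C, 16:-C
Rule 2 (two of three consecutive points beyond the same 2σ limit) is satisfied at point 11.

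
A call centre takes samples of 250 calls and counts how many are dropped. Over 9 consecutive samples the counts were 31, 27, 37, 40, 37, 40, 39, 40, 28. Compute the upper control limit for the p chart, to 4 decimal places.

0.2080

p̄ = Σdᵢ / (k·n) = 319 / (9 × 250) = 0.14178
UCL = p̄ + 3·√(p̄(1−p̄)/n) = 0.14178 + 3 × √(0.14178×0.85822/250) = 0.14178 + 3 × 0.02206 = 0.20796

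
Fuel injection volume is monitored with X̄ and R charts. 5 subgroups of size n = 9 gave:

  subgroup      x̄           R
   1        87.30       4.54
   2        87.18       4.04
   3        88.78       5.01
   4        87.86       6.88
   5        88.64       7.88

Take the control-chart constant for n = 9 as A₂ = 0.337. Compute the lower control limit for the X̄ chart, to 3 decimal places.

86.041

X̄̄ = (87.30 + 87.18 + 88.78 + 87.86 + 88.64) / 5 = 439.7600 / 5 = 87.9520
R̄ = (4.54 + 4.04 + 5.01 + 6.88 + 7.88) / 5 = 28.3500 / 5 = 5.6700
LCL = X̄̄ − A₂·R̄ = 87.9520 − 0.337 × 5.6700 = 86.0412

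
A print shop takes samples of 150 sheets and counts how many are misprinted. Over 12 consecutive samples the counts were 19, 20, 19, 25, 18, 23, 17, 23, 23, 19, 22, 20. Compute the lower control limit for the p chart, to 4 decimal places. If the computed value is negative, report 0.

p̄ = Σdᵢ / (k·n) = 248 / (12 × 150) = 0.13778
LCL = p̄ − 3·√(p̄(1−p̄)/n) = 0.13778 − 3 × 0.02814 = 0.05335

0.0534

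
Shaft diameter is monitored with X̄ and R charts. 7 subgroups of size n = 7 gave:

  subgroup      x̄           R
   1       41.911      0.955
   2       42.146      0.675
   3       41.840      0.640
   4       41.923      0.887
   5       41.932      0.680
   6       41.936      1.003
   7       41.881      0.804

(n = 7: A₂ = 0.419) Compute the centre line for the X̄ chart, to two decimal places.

X̄̄ = (41.911 + 42.146 + 41.840 + 41.923 + 41.932 + 41.936 + 41.881) / 7 = 293.5690 / 7 = 41.9384
CL = X̄̄ = 41.9384

41.94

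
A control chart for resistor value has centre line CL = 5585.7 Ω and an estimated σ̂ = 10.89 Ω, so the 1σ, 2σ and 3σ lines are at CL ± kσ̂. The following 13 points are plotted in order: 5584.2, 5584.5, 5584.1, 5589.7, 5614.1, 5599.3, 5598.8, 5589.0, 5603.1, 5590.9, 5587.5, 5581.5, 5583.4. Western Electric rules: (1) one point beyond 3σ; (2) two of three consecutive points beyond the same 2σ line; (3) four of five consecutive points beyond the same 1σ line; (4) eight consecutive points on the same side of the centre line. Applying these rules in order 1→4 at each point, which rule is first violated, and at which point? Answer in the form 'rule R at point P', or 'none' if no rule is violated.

Zone of each point (C = within 1σ̂, B = 1σ̂–2σ̂, A = 2σ̂–3σ̂, * = beyond 3σ̂; sign = side of CL): 1:-C, 2:-C, 3:-C, 4:+C, 5:+A, 6:+B, 7:+B, 8:+C, 9:+B, 10:+C, 11:+C, 12:-C, 13:-C
Rule 3 (four of five consecutive points beyond the same 1σ limit) is satisfied at point 9.

rule 3 at point 9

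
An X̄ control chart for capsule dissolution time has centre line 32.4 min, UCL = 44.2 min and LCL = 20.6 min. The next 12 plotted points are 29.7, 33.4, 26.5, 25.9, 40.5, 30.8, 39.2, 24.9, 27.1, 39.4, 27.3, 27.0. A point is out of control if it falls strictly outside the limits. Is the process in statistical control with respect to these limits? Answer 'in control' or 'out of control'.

in control

All 12 points lie within [20.6, 44.2].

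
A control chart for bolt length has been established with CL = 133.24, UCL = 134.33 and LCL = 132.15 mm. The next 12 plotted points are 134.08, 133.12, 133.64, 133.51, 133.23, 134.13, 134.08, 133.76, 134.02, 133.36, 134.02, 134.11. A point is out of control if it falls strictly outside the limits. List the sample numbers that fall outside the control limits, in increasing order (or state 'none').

none

All 12 points lie within [132.15, 134.33].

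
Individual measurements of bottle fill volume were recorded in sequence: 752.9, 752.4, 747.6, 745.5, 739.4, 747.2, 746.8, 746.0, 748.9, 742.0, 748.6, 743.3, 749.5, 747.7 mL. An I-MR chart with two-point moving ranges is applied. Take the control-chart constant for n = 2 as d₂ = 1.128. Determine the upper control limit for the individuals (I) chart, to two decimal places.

X̄ = (752.9 + 752.4 + 747.6 + 745.5 + 739.4 + 747.2 + 746.8 + 746.0 + 748.9 + 742.0 + 748.6 + 743.3 + 749.5 + 747.7) / 14 = 746.9857
Moving ranges: 0.5, 4.8, 2.1, 6.1, 7.8, 0.4, 0.8, 2.9, 6.9, 6.6, 5.3, 6.2, 1.8; M̄R̄ = 52.2000 / 13 = 4.0154
UCL = X̄ + 3·M̄R̄/d₂ = 746.9857 + 3 × 4.0154 / 1.128 = 757.6649

757.66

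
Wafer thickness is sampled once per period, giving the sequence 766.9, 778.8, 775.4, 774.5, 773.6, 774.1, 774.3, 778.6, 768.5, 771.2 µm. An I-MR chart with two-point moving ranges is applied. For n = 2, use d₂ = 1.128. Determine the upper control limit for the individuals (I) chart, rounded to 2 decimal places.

783.90

X̄ = (766.9 + 778.8 + 775.4 + 774.5 + 773.6 + 774.1 + 774.3 + 778.6 + 768.5 + 771.2) / 10 = 773.5900
Moving ranges: 11.9, 3.4, 0.9, 0.9, 0.5, 0.2, 4.3, 10.1, 2.7; M̄R̄ = 34.9000 / 9 = 3.8778
UCL = X̄ + 3·M̄R̄/d₂ = 773.5900 + 3 × 3.8778 / 1.128 = 783.9032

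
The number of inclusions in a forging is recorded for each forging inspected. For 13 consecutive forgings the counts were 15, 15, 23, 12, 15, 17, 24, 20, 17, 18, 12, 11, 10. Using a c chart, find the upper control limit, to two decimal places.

28.11

c̄ = (15 + 15 + 23 + 12 + 15 + 17 + 24 + 20 + 17 + 18 + 12 + 11 + 10) / 13 = 209 / 13 = 16.0769
UCL = c̄ + 3√c̄ = 16.0769 + 3 × √16.0769 = 16.0769 + 3 × 4.0096 = 28.1057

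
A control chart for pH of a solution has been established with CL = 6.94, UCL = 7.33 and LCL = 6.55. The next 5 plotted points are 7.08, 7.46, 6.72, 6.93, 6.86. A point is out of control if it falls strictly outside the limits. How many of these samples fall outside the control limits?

Compare each point to [6.55, 7.33]: sample 2 = 7.46 > UCL.

1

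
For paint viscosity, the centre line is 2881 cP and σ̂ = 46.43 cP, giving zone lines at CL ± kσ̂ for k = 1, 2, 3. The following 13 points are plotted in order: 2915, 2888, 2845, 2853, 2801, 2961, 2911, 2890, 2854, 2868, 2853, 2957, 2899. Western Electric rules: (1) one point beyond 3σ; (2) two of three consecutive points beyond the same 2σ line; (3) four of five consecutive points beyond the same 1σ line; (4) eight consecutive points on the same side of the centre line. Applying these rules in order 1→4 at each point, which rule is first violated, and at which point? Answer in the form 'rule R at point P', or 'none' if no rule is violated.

Zone of each point (C = within 1σ̂, B = 1σ̂–2σ̂, A = 2σ̂–3σ̂, * = beyond 3σ̂; sign = side of CL): 1:+C, 2:+C, 3:-C, 4:-C, 5:-B, 6:+B, 7:+C, 8:+C, 9:-C, 10:-C, 11:-C, 12:+B, 13:+C
No rule fires across all 13 points.

none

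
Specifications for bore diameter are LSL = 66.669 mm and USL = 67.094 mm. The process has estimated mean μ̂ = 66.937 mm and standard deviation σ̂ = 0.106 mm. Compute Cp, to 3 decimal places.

Cp = (USL − LSL) / (6σ̂) = (67.094 − 66.669) / (6 × 0.106) = 0.4250 / 0.6360 = 0.6682

0.668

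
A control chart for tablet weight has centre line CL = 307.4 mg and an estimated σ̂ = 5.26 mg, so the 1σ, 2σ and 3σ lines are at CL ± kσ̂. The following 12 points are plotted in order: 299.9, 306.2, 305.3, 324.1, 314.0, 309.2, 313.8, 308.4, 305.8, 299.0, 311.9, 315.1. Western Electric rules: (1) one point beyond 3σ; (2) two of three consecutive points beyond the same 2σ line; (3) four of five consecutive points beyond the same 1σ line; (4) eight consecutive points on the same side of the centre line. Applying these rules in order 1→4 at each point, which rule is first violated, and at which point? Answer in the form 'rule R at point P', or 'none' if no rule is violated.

Zone of each point (C = within 1σ̂, B = 1σ̂–2σ̂, A = 2σ̂–3σ̂, * = beyond 3σ̂; sign = side of CL): 1:-B, 2:-C, 3:-C, 4:+*, 5:+B, 6:+C, 7:+B, 8:+C, 9:-C, 10:-B, 11:+C, 12:+B
Rule 1 (one point beyond the 3σ limits) is satisfied at point 4.

rule 1 at point 4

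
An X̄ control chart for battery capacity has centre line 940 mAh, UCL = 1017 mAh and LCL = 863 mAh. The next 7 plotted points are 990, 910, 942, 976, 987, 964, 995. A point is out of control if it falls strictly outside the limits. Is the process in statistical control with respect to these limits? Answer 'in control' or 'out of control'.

All 7 points lie within [863, 1017].

in control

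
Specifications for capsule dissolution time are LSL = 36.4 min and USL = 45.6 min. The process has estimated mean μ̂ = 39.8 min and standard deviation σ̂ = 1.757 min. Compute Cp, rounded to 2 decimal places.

Cp = (USL − LSL) / (6σ̂) = (45.6 − 36.4) / (6 × 1.757) = 9.2000 / 10.5420 = 0.8727

0.87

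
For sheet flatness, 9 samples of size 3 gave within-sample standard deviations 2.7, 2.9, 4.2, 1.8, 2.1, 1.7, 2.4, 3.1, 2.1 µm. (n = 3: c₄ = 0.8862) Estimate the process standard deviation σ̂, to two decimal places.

s̄ = (2.7 + 2.9 + 4.2 + 1.8 + 2.1 + 1.7 + 2.4 + 3.1 + 2.1) / 9 = 2.5556
σ̂ = s̄ / c₄ = 2.5556 / 0.8862 = 2.8837

2.88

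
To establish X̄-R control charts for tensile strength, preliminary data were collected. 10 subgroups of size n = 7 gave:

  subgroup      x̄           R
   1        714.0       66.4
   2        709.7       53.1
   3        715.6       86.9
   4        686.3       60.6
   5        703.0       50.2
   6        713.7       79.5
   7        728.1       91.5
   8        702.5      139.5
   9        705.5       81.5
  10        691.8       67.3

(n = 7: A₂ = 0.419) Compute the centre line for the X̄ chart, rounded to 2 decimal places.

X̄̄ = (714.0 + 709.7 + 715.6 + 686.3 + 703.0 + 713.7 + 728.1 + 702.5 + 705.5 + 691.8) / 10 = 7070.2000 / 10 = 707.0200
CL = X̄̄ = 707.0200

707.02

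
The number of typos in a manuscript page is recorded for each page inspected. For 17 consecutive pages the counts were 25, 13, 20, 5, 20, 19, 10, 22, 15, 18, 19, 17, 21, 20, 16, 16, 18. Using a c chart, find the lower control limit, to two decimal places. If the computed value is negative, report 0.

c̄ = (25 + 13 + 20 + 5 + 20 + 19 + 10 + 22 + 15 + 18 + 19 + 17 + 21 + 20 + 16 + 16 + 18) / 17 = 294 / 17 = 17.2941
LCL = c̄ − 3√c̄ = 17.2941 − 3 × 4.1586 = 4.8183

4.82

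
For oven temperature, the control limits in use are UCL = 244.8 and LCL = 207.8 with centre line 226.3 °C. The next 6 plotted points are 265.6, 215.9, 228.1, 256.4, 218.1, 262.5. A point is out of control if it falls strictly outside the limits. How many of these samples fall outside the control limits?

Compare each point to [207.8, 244.8]: sample 1 = 265.6 > UCL; sample 4 = 256.4 > UCL; sample 6 = 262.5 > UCL.

3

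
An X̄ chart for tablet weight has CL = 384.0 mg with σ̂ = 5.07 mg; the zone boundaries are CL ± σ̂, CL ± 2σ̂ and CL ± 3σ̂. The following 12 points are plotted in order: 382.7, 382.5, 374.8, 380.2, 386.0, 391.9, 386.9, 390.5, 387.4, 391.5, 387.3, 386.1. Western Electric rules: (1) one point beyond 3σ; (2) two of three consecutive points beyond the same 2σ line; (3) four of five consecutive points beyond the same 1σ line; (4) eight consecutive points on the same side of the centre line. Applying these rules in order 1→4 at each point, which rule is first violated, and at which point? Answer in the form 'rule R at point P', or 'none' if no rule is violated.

rule 4 at point 12

Zone of each point (C = within 1σ̂, B = 1σ̂–2σ̂, A = 2σ̂–3σ̂, * = beyond 3σ̂; sign = side of CL): 1:-C, 2:-C, 3:-B, 4:-C, 5:+C, 6:+B, 7:+C, 8:+B, 9:+C, 10:+B, 11:+C, 12:+C
Rule 4 (eight consecutive points on the same side of the centre line) is satisfied at point 12.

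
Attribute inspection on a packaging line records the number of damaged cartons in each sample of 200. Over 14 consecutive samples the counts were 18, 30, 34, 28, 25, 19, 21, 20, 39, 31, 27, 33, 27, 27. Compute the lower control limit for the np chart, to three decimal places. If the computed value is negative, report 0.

p̄ = Σdᵢ / (k·n) = 379 / (14 × 200) = 0.13536
LCL = np̄ − 3·√(np̄(1−p̄)) = 27.0714 − 3 × 4.8381 = 12.5572

12.557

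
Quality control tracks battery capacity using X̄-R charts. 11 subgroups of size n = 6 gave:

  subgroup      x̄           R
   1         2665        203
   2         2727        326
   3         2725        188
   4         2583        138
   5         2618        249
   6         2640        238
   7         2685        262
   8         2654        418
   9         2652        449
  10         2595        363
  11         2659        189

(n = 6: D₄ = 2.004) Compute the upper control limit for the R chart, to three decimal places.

550.736

R̄ = (203 + 326 + 188 + 138 + 249 + 238 + 262 + 418 + 449 + 363 + 189) / 11 = 3023.0000 / 11 = 274.8182
UCL_R = D₄·R̄ = 2.004 × 274.8182 = 550.7356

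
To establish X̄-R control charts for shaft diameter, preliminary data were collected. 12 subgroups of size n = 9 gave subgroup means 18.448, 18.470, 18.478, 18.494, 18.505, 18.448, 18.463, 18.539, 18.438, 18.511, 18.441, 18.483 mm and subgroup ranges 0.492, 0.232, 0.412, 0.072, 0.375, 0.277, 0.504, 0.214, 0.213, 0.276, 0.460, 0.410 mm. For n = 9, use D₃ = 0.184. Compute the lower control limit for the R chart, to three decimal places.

0.060

R̄ = (0.492 + 0.232 + 0.412 + 0.072 + 0.375 + 0.277 + 0.504 + 0.214 + 0.213 + 0.276 + 0.460 + 0.410) / 12 = 3.9370 / 12 = 0.3281
LCL_R = D₃·R̄ = 0.184 × 0.3281 = 0.0604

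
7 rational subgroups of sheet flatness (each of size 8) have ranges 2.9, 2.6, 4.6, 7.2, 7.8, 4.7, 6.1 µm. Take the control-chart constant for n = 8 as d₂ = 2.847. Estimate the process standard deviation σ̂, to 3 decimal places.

1.801

R̄ = (2.9 + 2.6 + 4.6 + 7.2 + 7.8 + 4.7 + 6.1) / 7 = 5.1286
σ̂ = R̄ / d₂ = 5.1286 / 2.847 = 1.8014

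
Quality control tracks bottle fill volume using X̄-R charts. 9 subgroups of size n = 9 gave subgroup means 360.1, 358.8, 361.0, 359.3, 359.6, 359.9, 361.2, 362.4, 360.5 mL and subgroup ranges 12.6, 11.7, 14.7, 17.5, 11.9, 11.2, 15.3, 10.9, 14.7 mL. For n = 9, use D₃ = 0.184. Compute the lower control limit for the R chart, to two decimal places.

R̄ = (12.6 + 11.7 + 14.7 + 17.5 + 11.9 + 11.2 + 15.3 + 10.9 + 14.7) / 9 = 120.5000 / 9 = 13.3889
LCL_R = D₃·R̄ = 0.184 × 13.3889 = 2.4636

2.46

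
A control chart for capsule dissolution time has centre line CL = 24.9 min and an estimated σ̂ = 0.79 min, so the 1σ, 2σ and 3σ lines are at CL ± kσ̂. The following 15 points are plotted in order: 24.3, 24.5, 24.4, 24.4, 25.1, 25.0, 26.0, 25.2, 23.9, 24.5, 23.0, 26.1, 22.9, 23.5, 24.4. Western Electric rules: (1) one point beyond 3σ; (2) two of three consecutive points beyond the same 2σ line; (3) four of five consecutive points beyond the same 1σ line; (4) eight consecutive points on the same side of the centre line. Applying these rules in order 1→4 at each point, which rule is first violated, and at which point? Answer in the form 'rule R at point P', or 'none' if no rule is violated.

Zone of each point (C = within 1σ̂, B = 1σ̂–2σ̂, A = 2σ̂–3σ̂, * = beyond 3σ̂; sign = side of CL): 1:-C, 2:-C, 3:-C, 4:-C, 5:+C, 6:+C, 7:+B, 8:+C, 9:-B, 10:-C, 11:-A, 12:+B, 13:-A, 14:-B, 15:-C
Rule 2 (two of three consecutive points beyond the same 2σ limit) is satisfied at point 13.

rule 2 at point 13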